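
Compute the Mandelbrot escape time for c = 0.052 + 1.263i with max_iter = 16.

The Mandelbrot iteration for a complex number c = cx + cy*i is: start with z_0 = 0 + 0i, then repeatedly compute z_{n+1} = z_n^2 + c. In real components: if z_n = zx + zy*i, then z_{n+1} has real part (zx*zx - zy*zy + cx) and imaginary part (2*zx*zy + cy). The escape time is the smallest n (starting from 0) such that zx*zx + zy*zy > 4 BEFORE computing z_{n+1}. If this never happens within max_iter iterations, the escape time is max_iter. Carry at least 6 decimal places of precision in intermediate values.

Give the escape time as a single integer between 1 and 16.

z_0 = 0 + 0i, c = 0.0520 + 1.2630i
Iter 1: z = 0.0520 + 1.2630i, |z|^2 = 1.5979
Iter 2: z = -1.5405 + 1.3944i, |z|^2 = 4.3172
Escaped at iteration 2

Answer: 2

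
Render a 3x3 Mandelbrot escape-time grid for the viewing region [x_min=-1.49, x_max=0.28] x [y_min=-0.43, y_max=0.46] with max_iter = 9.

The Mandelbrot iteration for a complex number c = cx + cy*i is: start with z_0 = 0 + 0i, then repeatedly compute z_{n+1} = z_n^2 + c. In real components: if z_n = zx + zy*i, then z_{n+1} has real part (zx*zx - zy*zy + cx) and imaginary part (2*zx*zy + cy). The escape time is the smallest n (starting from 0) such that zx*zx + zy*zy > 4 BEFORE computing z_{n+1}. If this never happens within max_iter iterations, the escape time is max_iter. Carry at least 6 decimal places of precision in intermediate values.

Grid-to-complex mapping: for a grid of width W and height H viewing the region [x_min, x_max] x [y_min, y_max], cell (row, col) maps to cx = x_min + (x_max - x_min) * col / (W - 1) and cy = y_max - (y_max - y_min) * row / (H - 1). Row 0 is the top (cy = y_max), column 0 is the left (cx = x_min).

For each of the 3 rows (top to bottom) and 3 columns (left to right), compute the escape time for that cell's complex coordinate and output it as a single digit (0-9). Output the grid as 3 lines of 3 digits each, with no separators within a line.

(row=0, col=0): c = -1.4900 + 0.4600i → escape time 3
(row=0, col=1): c = -0.6050 + 0.4600i → escape time 9
(row=0, col=2): c = 0.2800 + 0.4600i → escape time 9
(row=1, col=0): c = -1.4900 + 0.0150i → escape time 9
(row=1, col=1): c = -0.6050 + 0.0150i → escape time 9
(row=1, col=2): c = 0.2800 + 0.0150i → escape time 9
(row=2, col=0): c = -1.4900 + -0.4300i → escape time 4
(row=2, col=1): c = -0.6050 + -0.4300i → escape time 9
(row=2, col=2): c = 0.2800 + -0.4300i → escape time 9

Answer: 399
999
499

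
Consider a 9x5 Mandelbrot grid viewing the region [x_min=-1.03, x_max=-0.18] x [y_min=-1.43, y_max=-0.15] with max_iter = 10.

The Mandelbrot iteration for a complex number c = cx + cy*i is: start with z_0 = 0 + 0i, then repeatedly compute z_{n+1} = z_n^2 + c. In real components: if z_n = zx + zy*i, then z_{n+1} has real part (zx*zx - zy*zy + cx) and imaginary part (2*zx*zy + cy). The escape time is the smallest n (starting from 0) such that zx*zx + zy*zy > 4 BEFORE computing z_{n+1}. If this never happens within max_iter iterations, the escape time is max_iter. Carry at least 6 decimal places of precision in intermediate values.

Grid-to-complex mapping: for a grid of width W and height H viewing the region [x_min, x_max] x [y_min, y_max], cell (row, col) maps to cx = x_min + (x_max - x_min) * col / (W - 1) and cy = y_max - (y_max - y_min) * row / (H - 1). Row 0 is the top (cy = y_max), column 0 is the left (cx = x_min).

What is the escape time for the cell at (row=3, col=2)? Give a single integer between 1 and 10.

z_0 = 0 + 0i, c = -0.8175 + -1.1100i
Iter 1: z = -0.8175 + -1.1100i, |z|^2 = 1.9004
Iter 2: z = -1.3813 + 0.7048i, |z|^2 = 2.4048
Iter 3: z = 0.5937 + -3.0572i, |z|^2 = 9.6990
Escaped at iteration 3

Answer: 3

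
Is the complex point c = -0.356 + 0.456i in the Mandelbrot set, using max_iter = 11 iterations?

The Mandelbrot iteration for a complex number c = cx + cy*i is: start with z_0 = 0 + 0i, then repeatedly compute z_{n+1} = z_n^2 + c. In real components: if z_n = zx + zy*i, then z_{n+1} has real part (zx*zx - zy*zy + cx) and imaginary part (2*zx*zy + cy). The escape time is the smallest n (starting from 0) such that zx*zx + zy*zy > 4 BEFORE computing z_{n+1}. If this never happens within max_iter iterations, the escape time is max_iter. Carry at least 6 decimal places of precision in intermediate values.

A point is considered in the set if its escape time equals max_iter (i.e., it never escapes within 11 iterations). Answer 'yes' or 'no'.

Answer: yes

Derivation:
z_0 = 0 + 0i, c = -0.3560 + 0.4560i
Iter 1: z = -0.3560 + 0.4560i, |z|^2 = 0.3347
Iter 2: z = -0.4372 + 0.1313i, |z|^2 = 0.2084
Iter 3: z = -0.1821 + 0.3412i, |z|^2 = 0.1496
Iter 4: z = -0.4392 + 0.3317i, |z|^2 = 0.3030
Iter 5: z = -0.2731 + 0.1646i, |z|^2 = 0.1017
Iter 6: z = -0.3085 + 0.3661i, |z|^2 = 0.2292
Iter 7: z = -0.3949 + 0.2301i, |z|^2 = 0.2089
Iter 8: z = -0.2530 + 0.2743i, |z|^2 = 0.1392
Iter 9: z = -0.3672 + 0.3172i, |z|^2 = 0.2354
Iter 10: z = -0.3218 + 0.2231i, |z|^2 = 0.1533
Did not escape in 11 iterations → in set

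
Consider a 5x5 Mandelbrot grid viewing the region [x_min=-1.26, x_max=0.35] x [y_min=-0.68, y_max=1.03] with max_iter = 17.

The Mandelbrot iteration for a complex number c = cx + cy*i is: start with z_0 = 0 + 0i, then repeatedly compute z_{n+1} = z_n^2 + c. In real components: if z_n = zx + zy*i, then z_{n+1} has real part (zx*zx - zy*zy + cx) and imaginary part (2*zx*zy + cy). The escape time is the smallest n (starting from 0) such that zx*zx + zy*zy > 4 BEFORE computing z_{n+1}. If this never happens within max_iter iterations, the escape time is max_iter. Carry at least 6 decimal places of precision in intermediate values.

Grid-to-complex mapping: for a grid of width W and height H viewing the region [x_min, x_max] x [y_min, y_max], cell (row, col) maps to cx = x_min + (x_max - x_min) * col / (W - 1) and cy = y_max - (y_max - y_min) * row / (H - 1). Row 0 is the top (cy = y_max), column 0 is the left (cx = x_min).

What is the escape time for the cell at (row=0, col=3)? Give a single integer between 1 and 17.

Answer: 7

Derivation:
z_0 = 0 + 0i, c = -0.0525 + 1.0300i
Iter 1: z = -0.0525 + 1.0300i, |z|^2 = 1.0637
Iter 2: z = -1.1106 + 0.9219i, |z|^2 = 2.0833
Iter 3: z = 0.3312 + -1.0177i, |z|^2 = 1.1454
Iter 4: z = -0.9785 + 0.3558i, |z|^2 = 1.0841
Iter 5: z = 0.7783 + 0.3336i, |z|^2 = 0.7171
Iter 6: z = 0.4420 + 1.5494i, |z|^2 = 2.5959
Iter 7: z = -2.2577 + 2.3996i, |z|^2 = 10.8550
Escaped at iteration 7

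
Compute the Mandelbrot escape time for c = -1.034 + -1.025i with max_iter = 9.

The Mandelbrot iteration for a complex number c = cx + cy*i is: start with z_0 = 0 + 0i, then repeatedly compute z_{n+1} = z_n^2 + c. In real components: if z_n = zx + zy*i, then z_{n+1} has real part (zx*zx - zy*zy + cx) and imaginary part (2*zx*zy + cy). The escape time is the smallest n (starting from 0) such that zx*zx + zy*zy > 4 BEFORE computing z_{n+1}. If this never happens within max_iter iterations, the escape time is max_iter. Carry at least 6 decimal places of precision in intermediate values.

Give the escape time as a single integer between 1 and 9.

z_0 = 0 + 0i, c = -1.0340 + -1.0250i
Iter 1: z = -1.0340 + -1.0250i, |z|^2 = 2.1198
Iter 2: z = -1.0155 + 1.0947i, |z|^2 = 2.2295
Iter 3: z = -1.2012 + -3.2483i, |z|^2 = 11.9941
Escaped at iteration 3

Answer: 3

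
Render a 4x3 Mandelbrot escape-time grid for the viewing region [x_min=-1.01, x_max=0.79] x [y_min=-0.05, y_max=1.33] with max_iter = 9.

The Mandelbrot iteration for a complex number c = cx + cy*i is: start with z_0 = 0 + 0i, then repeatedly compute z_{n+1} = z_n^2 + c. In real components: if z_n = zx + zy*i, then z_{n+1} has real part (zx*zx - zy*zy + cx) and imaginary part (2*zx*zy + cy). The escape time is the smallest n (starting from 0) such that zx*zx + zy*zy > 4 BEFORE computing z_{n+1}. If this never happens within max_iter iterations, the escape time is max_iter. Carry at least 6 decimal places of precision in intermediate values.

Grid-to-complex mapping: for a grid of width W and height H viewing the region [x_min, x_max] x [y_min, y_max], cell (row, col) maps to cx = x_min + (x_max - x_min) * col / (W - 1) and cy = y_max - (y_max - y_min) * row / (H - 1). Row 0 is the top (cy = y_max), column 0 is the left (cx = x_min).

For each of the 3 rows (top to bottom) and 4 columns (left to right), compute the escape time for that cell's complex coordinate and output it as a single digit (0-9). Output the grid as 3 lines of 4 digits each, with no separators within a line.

(row=0, col=0): c = -1.0100 + 1.3300i → escape time 2
(row=0, col=1): c = -0.4100 + 1.3300i → escape time 2
(row=0, col=2): c = 0.1900 + 1.3300i → escape time 2
(row=0, col=3): c = 0.7900 + 1.3300i → escape time 2
(row=1, col=0): c = -1.0100 + 0.6400i → escape time 4
(row=1, col=1): c = -0.4100 + 0.6400i → escape time 9
(row=1, col=2): c = 0.1900 + 0.6400i → escape time 9
(row=1, col=3): c = 0.7900 + 0.6400i → escape time 3
(row=2, col=0): c = -1.0100 + -0.0500i → escape time 9
(row=2, col=1): c = -0.4100 + -0.0500i → escape time 9
(row=2, col=2): c = 0.1900 + -0.0500i → escape time 9
(row=2, col=3): c = 0.7900 + -0.0500i → escape time 3

Answer: 2222
4993
9993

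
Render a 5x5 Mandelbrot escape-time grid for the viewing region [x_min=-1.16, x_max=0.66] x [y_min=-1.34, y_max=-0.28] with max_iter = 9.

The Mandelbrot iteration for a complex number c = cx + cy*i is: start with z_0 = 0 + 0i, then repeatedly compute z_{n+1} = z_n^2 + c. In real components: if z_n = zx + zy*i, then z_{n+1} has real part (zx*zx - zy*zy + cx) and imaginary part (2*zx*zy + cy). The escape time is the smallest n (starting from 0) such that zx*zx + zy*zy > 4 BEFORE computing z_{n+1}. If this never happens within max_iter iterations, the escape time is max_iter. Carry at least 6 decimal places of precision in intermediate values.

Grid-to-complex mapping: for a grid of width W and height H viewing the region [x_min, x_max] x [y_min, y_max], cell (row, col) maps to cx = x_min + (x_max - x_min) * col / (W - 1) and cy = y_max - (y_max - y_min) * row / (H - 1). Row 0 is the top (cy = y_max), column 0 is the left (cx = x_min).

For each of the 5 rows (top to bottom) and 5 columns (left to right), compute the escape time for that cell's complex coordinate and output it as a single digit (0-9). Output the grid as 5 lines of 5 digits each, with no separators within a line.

(row=0, col=0): c = -1.1600 + -0.2800i → escape time 9
(row=0, col=1): c = -0.7050 + -0.2800i → escape time 9
(row=0, col=2): c = -0.2500 + -0.2800i → escape time 9
(row=0, col=3): c = 0.2050 + -0.2800i → escape time 9
(row=0, col=4): c = 0.6600 + -0.2800i → escape time 3
(row=1, col=0): c = -1.1600 + -0.5450i → escape time 4
(row=1, col=1): c = -0.7050 + -0.5450i → escape time 6
(row=1, col=2): c = -0.2500 + -0.5450i → escape time 9
(row=1, col=3): c = 0.2050 + -0.5450i → escape time 9
(row=1, col=4): c = 0.6600 + -0.5450i → escape time 3
(row=2, col=0): c = -1.1600 + -0.8100i → escape time 3
(row=2, col=1): c = -0.7050 + -0.8100i → escape time 4
(row=2, col=2): c = -0.2500 + -0.8100i → escape time 9
(row=2, col=3): c = 0.2050 + -0.8100i → escape time 5
(row=2, col=4): c = 0.6600 + -0.8100i → escape time 3
(row=3, col=0): c = -1.1600 + -1.0750i → escape time 3
(row=3, col=1): c = -0.7050 + -1.0750i → escape time 3
(row=3, col=2): c = -0.2500 + -1.0750i → escape time 6
(row=3, col=3): c = 0.2050 + -1.0750i → escape time 3
(row=3, col=4): c = 0.6600 + -1.0750i → escape time 2
(row=4, col=0): c = -1.1600 + -1.3400i → escape time 2
(row=4, col=1): c = -0.7050 + -1.3400i → escape time 2
(row=4, col=2): c = -0.2500 + -1.3400i → escape time 2
(row=4, col=3): c = 0.2050 + -1.3400i → escape time 2
(row=4, col=4): c = 0.6600 + -1.3400i → escape time 2

Answer: 99993
46993
34953
33632
22222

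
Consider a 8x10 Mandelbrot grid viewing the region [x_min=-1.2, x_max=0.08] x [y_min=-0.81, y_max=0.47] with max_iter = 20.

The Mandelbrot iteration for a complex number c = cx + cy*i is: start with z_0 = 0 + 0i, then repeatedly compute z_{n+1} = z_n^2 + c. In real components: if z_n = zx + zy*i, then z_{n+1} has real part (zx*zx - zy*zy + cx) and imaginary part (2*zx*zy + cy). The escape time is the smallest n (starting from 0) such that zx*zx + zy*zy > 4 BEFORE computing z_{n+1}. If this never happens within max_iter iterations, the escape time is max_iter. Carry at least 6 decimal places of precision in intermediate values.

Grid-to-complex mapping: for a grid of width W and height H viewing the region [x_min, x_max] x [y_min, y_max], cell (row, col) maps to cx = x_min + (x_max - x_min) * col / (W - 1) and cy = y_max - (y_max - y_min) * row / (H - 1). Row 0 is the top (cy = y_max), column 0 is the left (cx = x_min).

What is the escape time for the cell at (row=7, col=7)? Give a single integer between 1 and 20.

Answer: 20

Derivation:
z_0 = 0 + 0i, c = 0.0800 + -0.5256i
Iter 1: z = 0.0800 + -0.5256i, |z|^2 = 0.2826
Iter 2: z = -0.1898 + -0.6096i, |z|^2 = 0.4077
Iter 3: z = -0.2556 + -0.2941i, |z|^2 = 0.1519
Iter 4: z = 0.0588 + -0.3752i, |z|^2 = 0.1442
Iter 5: z = -0.0573 + -0.5697i, |z|^2 = 0.3279
Iter 6: z = -0.2413 + -0.4603i, |z|^2 = 0.2701
Iter 7: z = -0.0736 + -0.3034i, |z|^2 = 0.0975
Iter 8: z = -0.0067 + -0.4809i, |z|^2 = 0.2313
Iter 9: z = -0.1512 + -0.5192i, |z|^2 = 0.2924
Iter 10: z = -0.1667 + -0.3686i, |z|^2 = 0.1636
Iter 11: z = -0.0281 + -0.4027i, |z|^2 = 0.1630
Iter 12: z = -0.0814 + -0.5029i, |z|^2 = 0.2596
Iter 13: z = -0.1663 + -0.4437i, |z|^2 = 0.2245
Iter 14: z = -0.0892 + -0.3780i, |z|^2 = 0.1508
Iter 15: z = -0.0549 + -0.4581i, |z|^2 = 0.2129
Iter 16: z = -0.1269 + -0.4753i, |z|^2 = 0.2420
Iter 17: z = -0.1298 + -0.4050i, |z|^2 = 0.1808
Iter 18: z = -0.0672 + -0.4204i, |z|^2 = 0.1813
Iter 19: z = -0.0923 + -0.4691i, |z|^2 = 0.2286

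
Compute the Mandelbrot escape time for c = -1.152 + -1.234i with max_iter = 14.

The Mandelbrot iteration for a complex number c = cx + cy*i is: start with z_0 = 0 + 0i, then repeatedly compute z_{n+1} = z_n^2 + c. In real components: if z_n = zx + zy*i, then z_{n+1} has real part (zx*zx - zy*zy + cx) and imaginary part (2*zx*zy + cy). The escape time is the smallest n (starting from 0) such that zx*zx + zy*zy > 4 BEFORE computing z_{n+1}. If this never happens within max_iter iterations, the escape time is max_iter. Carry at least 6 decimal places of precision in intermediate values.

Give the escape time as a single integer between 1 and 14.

z_0 = 0 + 0i, c = -1.1520 + -1.2340i
Iter 1: z = -1.1520 + -1.2340i, |z|^2 = 2.8499
Iter 2: z = -1.3477 + 1.6091i, |z|^2 = 4.4055
Escaped at iteration 2

Answer: 2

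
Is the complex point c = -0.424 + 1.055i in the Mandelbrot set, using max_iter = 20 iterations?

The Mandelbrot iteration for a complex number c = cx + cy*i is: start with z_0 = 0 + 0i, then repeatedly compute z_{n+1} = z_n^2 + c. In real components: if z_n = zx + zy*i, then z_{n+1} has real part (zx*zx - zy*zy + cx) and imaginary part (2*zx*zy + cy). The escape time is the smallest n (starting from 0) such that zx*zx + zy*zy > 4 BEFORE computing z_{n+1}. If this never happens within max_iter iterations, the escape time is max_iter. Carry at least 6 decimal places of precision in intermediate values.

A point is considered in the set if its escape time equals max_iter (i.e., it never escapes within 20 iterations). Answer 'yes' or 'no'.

Answer: no

Derivation:
z_0 = 0 + 0i, c = -0.4240 + 1.0550i
Iter 1: z = -0.4240 + 1.0550i, |z|^2 = 1.2928
Iter 2: z = -1.3572 + 0.1604i, |z|^2 = 1.8678
Iter 3: z = 1.3924 + 0.6197i, |z|^2 = 2.3228
Iter 4: z = 1.1308 + 2.7808i, |z|^2 = 9.0113
Escaped at iteration 4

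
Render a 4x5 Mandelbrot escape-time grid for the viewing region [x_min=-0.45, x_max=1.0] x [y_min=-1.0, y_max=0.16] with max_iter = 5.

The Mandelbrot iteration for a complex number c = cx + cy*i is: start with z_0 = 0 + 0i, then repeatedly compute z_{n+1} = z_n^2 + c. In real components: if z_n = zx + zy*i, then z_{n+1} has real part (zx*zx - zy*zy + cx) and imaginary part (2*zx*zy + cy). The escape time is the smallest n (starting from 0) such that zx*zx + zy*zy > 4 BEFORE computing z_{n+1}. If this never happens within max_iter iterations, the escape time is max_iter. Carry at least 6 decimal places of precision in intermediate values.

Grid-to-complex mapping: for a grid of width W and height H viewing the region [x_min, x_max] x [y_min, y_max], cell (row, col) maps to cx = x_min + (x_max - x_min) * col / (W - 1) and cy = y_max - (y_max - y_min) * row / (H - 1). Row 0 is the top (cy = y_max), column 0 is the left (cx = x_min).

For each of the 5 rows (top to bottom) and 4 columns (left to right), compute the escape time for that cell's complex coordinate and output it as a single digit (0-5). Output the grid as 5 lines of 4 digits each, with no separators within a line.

(row=0, col=0): c = -0.4500 + 0.1600i → escape time 5
(row=0, col=1): c = 0.0333 + 0.1600i → escape time 5
(row=0, col=2): c = 0.5167 + 0.1600i → escape time 5
(row=0, col=3): c = 1.0000 + 0.1600i → escape time 2
(row=1, col=0): c = -0.4500 + -0.1300i → escape time 5
(row=1, col=1): c = 0.0333 + -0.1300i → escape time 5
(row=1, col=2): c = 0.5167 + -0.1300i → escape time 5
(row=1, col=3): c = 1.0000 + -0.1300i → escape time 2
(row=2, col=0): c = -0.4500 + -0.4200i → escape time 5
(row=2, col=1): c = 0.0333 + -0.4200i → escape time 5
(row=2, col=2): c = 0.5167 + -0.4200i → escape time 5
(row=2, col=3): c = 1.0000 + -0.4200i → escape time 2
(row=3, col=0): c = -0.4500 + -0.7100i → escape time 5
(row=3, col=1): c = 0.0333 + -0.7100i → escape time 5
(row=3, col=2): c = 0.5167 + -0.7100i → escape time 3
(row=3, col=3): c = 1.0000 + -0.7100i → escape time 2
(row=4, col=0): c = -0.4500 + -1.0000i → escape time 4
(row=4, col=1): c = 0.0333 + -1.0000i → escape time 5
(row=4, col=2): c = 0.5167 + -1.0000i → escape time 2
(row=4, col=3): c = 1.0000 + -1.0000i → escape time 2

Answer: 5552
5552
5552
5532
4522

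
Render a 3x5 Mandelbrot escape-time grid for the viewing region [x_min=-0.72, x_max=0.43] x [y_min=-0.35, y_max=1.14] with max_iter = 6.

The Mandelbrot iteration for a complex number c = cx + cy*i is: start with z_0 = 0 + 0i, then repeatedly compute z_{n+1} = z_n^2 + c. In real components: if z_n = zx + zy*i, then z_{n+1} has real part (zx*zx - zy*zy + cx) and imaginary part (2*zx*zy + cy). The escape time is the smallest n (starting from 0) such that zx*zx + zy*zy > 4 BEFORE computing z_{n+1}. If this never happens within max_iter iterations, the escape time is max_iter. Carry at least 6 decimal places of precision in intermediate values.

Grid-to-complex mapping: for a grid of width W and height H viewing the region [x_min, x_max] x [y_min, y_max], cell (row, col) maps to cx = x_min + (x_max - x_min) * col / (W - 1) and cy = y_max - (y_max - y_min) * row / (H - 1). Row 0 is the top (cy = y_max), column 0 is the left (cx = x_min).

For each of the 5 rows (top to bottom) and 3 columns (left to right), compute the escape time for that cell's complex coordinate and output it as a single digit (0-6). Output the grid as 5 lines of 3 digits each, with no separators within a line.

(row=0, col=0): c = -0.7200 + 1.1400i → escape time 3
(row=0, col=1): c = -0.1450 + 1.1400i → escape time 5
(row=0, col=2): c = 0.4300 + 1.1400i → escape time 2
(row=1, col=0): c = -0.7200 + 0.7675i → escape time 4
(row=1, col=1): c = -0.1450 + 0.7675i → escape time 6
(row=1, col=2): c = 0.4300 + 0.7675i → escape time 4
(row=2, col=0): c = -0.7200 + 0.3950i → escape time 6
(row=2, col=1): c = -0.1450 + 0.3950i → escape time 6
(row=2, col=2): c = 0.4300 + 0.3950i → escape time 6
(row=3, col=0): c = -0.7200 + 0.0225i → escape time 6
(row=3, col=1): c = -0.1450 + 0.0225i → escape time 6
(row=3, col=2): c = 0.4300 + 0.0225i → escape time 6
(row=4, col=0): c = -0.7200 + -0.3500i → escape time 6
(row=4, col=1): c = -0.1450 + -0.3500i → escape time 6
(row=4, col=2): c = 0.4300 + -0.3500i → escape time 6

Answer: 352
464
666
666
666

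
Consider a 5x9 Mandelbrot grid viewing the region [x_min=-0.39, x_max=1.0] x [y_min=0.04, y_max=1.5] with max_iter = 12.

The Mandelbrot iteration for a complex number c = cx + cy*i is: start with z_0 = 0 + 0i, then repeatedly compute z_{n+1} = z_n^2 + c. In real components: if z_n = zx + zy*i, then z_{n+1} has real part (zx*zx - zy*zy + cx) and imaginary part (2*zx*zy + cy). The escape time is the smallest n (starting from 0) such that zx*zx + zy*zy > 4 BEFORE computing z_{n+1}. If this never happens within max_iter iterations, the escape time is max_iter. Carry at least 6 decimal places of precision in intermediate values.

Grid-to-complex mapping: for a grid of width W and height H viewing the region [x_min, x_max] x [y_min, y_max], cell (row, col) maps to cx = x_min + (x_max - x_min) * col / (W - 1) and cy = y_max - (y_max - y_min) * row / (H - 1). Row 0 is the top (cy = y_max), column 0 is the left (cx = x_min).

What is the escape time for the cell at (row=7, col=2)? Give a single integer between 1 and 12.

z_0 = 0 + 0i, c = 0.3050 + 0.2225i
Iter 1: z = 0.3050 + 0.2225i, |z|^2 = 0.1425
Iter 2: z = 0.3485 + 0.3582i, |z|^2 = 0.2498
Iter 3: z = 0.2981 + 0.4722i, |z|^2 = 0.3119
Iter 4: z = 0.1709 + 0.5041i, |z|^2 = 0.2833
Iter 5: z = 0.0801 + 0.3948i, |z|^2 = 0.1623
Iter 6: z = 0.1555 + 0.2858i, |z|^2 = 0.1059
Iter 7: z = 0.2475 + 0.3114i, |z|^2 = 0.1582
Iter 8: z = 0.2693 + 0.3767i, |z|^2 = 0.2144
Iter 9: z = 0.2356 + 0.4254i, |z|^2 = 0.2365
Iter 10: z = 0.1796 + 0.4230i, |z|^2 = 0.2112
Iter 11: z = 0.1583 + 0.3744i, |z|^2 = 0.1653

Answer: 12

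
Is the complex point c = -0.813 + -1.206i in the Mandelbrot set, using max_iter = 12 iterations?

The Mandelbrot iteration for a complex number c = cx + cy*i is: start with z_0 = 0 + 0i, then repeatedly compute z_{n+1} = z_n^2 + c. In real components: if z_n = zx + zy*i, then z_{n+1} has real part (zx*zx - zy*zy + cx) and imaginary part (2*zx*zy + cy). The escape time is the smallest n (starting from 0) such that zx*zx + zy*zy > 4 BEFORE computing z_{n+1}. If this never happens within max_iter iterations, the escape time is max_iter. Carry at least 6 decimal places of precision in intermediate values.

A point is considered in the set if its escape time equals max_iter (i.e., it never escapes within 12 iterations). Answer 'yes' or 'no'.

z_0 = 0 + 0i, c = -0.8130 + -1.2060i
Iter 1: z = -0.8130 + -1.2060i, |z|^2 = 2.1154
Iter 2: z = -1.6065 + 0.7550i, |z|^2 = 3.1507
Iter 3: z = 1.1978 + -3.6316i, |z|^2 = 14.6234
Escaped at iteration 3

Answer: no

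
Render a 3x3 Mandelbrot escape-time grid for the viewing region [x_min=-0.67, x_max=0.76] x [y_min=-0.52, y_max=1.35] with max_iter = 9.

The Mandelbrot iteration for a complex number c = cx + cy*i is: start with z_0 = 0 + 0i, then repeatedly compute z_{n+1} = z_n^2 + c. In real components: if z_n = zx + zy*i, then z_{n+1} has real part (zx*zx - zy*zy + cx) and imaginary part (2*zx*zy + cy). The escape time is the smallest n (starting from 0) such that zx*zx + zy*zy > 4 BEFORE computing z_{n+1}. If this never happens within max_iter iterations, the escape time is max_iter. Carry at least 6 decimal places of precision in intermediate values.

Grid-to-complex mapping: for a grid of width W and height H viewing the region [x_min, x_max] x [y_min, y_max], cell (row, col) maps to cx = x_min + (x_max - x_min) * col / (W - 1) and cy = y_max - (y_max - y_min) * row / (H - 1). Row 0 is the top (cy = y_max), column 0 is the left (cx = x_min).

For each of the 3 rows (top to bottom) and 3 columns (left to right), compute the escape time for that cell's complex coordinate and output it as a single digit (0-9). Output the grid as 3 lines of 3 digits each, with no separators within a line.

Answer: 222
993
893

Derivation:
(row=0, col=0): c = -0.6700 + 1.3500i → escape time 2
(row=0, col=1): c = 0.0450 + 1.3500i → escape time 2
(row=0, col=2): c = 0.7600 + 1.3500i → escape time 2
(row=1, col=0): c = -0.6700 + 0.4150i → escape time 9
(row=1, col=1): c = 0.0450 + 0.4150i → escape time 9
(row=1, col=2): c = 0.7600 + 0.4150i → escape time 3
(row=2, col=0): c = -0.6700 + -0.5200i → escape time 8
(row=2, col=1): c = 0.0450 + -0.5200i → escape time 9
(row=2, col=2): c = 0.7600 + -0.5200i → escape time 3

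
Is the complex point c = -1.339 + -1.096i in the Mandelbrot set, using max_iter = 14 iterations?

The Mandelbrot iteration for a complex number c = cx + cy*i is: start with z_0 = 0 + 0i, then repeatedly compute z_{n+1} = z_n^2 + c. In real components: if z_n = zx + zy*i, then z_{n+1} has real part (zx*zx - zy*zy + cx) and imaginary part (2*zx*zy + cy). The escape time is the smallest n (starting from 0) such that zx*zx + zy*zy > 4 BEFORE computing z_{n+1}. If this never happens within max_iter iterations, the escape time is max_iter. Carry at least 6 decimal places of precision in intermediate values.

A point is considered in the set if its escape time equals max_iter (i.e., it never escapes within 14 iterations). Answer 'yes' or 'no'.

z_0 = 0 + 0i, c = -1.3390 + -1.0960i
Iter 1: z = -1.3390 + -1.0960i, |z|^2 = 2.9941
Iter 2: z = -0.7473 + 1.8391i, |z|^2 = 3.9407
Iter 3: z = -4.1628 + -3.8447i, |z|^2 = 32.1104
Escaped at iteration 3

Answer: no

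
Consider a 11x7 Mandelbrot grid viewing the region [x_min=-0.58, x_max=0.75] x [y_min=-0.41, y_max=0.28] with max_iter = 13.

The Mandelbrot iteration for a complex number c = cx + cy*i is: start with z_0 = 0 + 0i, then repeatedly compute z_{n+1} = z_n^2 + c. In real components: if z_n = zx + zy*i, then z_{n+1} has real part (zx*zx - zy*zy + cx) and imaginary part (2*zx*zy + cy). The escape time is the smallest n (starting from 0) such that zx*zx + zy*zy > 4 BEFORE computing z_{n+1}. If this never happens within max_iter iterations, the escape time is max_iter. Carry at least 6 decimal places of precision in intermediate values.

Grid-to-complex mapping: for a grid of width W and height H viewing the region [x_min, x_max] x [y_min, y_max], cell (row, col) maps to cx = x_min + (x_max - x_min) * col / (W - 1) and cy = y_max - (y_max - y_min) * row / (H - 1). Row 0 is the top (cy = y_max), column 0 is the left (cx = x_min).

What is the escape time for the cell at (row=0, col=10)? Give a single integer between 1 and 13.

z_0 = 0 + 0i, c = 0.7500 + 0.2800i
Iter 1: z = 0.7500 + 0.2800i, |z|^2 = 0.6409
Iter 2: z = 1.2341 + 0.7000i, |z|^2 = 2.0130
Iter 3: z = 1.7830 + 2.0077i, |z|^2 = 7.2101
Escaped at iteration 3

Answer: 3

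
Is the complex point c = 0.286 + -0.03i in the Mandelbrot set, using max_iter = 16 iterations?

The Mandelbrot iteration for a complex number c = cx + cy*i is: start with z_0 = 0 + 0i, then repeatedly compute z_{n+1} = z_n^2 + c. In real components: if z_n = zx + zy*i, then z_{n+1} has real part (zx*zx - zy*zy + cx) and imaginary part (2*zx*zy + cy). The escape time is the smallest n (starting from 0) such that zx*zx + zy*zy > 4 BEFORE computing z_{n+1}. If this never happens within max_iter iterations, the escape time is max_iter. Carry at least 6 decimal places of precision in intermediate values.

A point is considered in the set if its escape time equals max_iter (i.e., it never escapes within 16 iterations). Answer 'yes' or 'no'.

Answer: yes

Derivation:
z_0 = 0 + 0i, c = 0.2860 + -0.0300i
Iter 1: z = 0.2860 + -0.0300i, |z|^2 = 0.0827
Iter 2: z = 0.3669 + -0.0472i, |z|^2 = 0.1368
Iter 3: z = 0.4184 + -0.0646i, |z|^2 = 0.1792
Iter 4: z = 0.4569 + -0.0841i, |z|^2 = 0.2158
Iter 5: z = 0.4877 + -0.1068i, |z|^2 = 0.2492
Iter 6: z = 0.5124 + -0.1342i, |z|^2 = 0.2806
Iter 7: z = 0.5306 + -0.1675i, |z|^2 = 0.3096
Iter 8: z = 0.5394 + -0.2077i, |z|^2 = 0.3342
Iter 9: z = 0.5338 + -0.2541i, |z|^2 = 0.3496
Iter 10: z = 0.5064 + -0.3013i, |z|^2 = 0.3472
Iter 11: z = 0.4516 + -0.3352i, |z|^2 = 0.3163
Iter 12: z = 0.3776 + -0.3328i, |z|^2 = 0.2533
Iter 13: z = 0.3179 + -0.2813i, |z|^2 = 0.1802
Iter 14: z = 0.3079 + -0.2088i, |z|^2 = 0.1384
Iter 15: z = 0.3372 + -0.1586i, |z|^2 = 0.1388
Did not escape in 16 iterations → in set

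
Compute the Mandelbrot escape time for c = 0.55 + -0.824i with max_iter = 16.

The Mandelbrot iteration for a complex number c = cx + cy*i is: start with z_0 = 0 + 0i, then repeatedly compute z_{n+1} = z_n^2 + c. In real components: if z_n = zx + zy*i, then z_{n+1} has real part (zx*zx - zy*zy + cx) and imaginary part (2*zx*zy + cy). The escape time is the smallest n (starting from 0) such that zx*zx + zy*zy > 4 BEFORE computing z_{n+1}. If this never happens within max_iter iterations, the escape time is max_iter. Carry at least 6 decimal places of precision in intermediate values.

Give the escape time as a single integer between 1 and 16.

Answer: 3

Derivation:
z_0 = 0 + 0i, c = 0.5500 + -0.8240i
Iter 1: z = 0.5500 + -0.8240i, |z|^2 = 0.9815
Iter 2: z = 0.1735 + -1.7304i, |z|^2 = 3.0244
Iter 3: z = -2.4142 + -1.4245i, |z|^2 = 7.8575
Escaped at iteration 3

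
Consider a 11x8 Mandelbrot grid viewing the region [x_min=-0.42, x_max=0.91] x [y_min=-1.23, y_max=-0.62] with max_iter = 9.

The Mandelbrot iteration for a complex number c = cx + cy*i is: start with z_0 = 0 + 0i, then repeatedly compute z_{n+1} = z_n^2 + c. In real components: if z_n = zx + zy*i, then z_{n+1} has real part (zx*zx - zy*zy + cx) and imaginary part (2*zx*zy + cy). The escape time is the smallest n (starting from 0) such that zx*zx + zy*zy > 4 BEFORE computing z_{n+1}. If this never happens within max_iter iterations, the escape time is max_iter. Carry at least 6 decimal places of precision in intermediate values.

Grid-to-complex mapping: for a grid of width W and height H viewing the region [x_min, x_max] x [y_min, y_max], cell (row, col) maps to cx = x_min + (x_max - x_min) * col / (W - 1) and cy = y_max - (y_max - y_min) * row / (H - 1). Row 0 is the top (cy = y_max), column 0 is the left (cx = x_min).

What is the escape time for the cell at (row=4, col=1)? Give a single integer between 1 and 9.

z_0 = 0 + 0i, c = -0.2870 + -0.9686i
Iter 1: z = -0.2870 + -0.9686i, |z|^2 = 1.0205
Iter 2: z = -1.1428 + -0.4126i, |z|^2 = 1.4762
Iter 3: z = 0.8487 + -0.0255i, |z|^2 = 0.7209
Iter 4: z = 0.4326 + -1.0119i, |z|^2 = 1.2111
Iter 5: z = -1.1239 + -1.8440i, |z|^2 = 4.6635
Escaped at iteration 5

Answer: 5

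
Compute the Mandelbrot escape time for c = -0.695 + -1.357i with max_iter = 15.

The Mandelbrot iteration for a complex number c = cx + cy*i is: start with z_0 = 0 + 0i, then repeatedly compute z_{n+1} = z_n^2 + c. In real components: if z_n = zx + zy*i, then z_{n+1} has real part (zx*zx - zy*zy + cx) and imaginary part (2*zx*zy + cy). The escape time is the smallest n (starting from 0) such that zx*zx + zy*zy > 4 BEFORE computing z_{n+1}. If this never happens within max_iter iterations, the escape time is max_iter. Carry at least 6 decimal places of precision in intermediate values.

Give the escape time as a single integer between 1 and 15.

Answer: 2

Derivation:
z_0 = 0 + 0i, c = -0.6950 + -1.3570i
Iter 1: z = -0.6950 + -1.3570i, |z|^2 = 2.3245
Iter 2: z = -2.0534 + 0.5292i, |z|^2 = 4.4966
Escaped at iteration 2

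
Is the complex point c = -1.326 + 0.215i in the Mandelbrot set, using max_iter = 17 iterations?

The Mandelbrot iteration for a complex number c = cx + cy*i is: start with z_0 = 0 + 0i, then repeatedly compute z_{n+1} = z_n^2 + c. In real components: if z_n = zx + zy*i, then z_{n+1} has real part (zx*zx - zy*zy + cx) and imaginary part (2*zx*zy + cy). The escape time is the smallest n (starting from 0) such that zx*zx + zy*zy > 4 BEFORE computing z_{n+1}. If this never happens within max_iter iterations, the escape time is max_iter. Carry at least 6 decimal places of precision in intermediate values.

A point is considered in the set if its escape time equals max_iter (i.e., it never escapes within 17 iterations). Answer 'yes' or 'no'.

z_0 = 0 + 0i, c = -1.3260 + 0.2150i
Iter 1: z = -1.3260 + 0.2150i, |z|^2 = 1.8045
Iter 2: z = 0.3861 + -0.3552i, |z|^2 = 0.2752
Iter 3: z = -1.3031 + -0.0592i, |z|^2 = 1.7016
Iter 4: z = 0.3686 + 0.3694i, |z|^2 = 0.2723
Iter 5: z = -1.3266 + 0.4873i, |z|^2 = 1.9973
Iter 6: z = 0.1963 + -1.0779i, |z|^2 = 1.2004
Iter 7: z = -2.4493 + -0.2082i, |z|^2 = 6.0427
Escaped at iteration 7

Answer: no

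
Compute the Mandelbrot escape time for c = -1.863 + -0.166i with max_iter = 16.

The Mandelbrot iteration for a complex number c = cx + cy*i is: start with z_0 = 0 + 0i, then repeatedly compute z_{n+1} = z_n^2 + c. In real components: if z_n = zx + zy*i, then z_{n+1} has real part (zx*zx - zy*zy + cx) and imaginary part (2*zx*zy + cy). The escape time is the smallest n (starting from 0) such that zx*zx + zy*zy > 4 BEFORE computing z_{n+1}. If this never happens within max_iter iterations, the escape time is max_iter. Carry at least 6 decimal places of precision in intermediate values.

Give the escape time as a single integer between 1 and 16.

Answer: 4

Derivation:
z_0 = 0 + 0i, c = -1.8630 + -0.1660i
Iter 1: z = -1.8630 + -0.1660i, |z|^2 = 3.4983
Iter 2: z = 1.5802 + 0.4525i, |z|^2 = 2.7018
Iter 3: z = 0.4293 + 1.2641i, |z|^2 = 1.7824
Iter 4: z = -3.2768 + 0.9194i, |z|^2 = 11.5824
Escaped at iteration 4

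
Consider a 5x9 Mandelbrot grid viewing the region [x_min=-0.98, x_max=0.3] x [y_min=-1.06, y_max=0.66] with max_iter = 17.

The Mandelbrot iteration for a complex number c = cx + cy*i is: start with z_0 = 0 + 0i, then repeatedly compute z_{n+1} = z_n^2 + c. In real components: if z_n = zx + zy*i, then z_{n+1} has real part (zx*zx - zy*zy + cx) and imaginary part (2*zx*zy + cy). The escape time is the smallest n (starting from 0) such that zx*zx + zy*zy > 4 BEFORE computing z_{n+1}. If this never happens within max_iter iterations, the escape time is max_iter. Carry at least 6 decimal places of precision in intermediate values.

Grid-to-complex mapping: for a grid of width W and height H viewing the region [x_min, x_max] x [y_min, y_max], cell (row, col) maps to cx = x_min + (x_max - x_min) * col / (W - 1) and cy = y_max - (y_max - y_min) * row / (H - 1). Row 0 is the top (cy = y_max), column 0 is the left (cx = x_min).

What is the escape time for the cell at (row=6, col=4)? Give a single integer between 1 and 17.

z_0 = 0 + 0i, c = 0.3000 + -0.6300i
Iter 1: z = 0.3000 + -0.6300i, |z|^2 = 0.4869
Iter 2: z = -0.0069 + -1.0080i, |z|^2 = 1.0161
Iter 3: z = -0.7160 + -0.6161i, |z|^2 = 0.8922
Iter 4: z = 0.4331 + 0.2523i, |z|^2 = 0.2512
Iter 5: z = 0.4240 + -0.4115i, |z|^2 = 0.3491
Iter 6: z = 0.3104 + -0.9789i, |z|^2 = 1.0546
Iter 7: z = -0.5619 + -1.2377i, |z|^2 = 1.8477
Iter 8: z = -0.9163 + 0.7609i, |z|^2 = 1.4185
Iter 9: z = 0.5605 + -2.0244i, |z|^2 = 4.4124
Escaped at iteration 9

Answer: 9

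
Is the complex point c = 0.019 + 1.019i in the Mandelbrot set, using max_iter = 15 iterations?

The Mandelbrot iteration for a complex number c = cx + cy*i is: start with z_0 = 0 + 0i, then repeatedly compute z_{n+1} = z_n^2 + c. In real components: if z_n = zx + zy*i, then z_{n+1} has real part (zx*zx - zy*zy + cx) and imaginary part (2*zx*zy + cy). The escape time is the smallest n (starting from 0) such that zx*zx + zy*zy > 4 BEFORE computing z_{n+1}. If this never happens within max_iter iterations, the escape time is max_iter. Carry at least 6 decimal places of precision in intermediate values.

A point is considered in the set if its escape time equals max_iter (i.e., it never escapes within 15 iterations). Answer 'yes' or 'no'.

Answer: no

Derivation:
z_0 = 0 + 0i, c = 0.0190 + 1.0190i
Iter 1: z = 0.0190 + 1.0190i, |z|^2 = 1.0387
Iter 2: z = -1.0190 + 1.0577i, |z|^2 = 2.1571
Iter 3: z = -0.0614 + -1.1366i, |z|^2 = 1.2957
Iter 4: z = -1.2692 + 1.1586i, |z|^2 = 2.9532
Iter 5: z = 0.2874 + -1.9220i, |z|^2 = 3.7765
Iter 6: z = -3.5923 + -0.0858i, |z|^2 = 12.9121
Escaped at iteration 6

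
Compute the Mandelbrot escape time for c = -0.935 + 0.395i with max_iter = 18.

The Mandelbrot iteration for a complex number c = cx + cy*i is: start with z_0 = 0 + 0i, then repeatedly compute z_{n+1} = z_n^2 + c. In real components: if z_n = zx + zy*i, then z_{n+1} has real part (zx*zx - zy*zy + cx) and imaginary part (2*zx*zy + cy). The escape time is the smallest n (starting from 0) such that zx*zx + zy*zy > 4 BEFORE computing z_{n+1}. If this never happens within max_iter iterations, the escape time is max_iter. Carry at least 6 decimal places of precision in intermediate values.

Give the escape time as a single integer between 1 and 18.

z_0 = 0 + 0i, c = -0.9350 + 0.3950i
Iter 1: z = -0.9350 + 0.3950i, |z|^2 = 1.0303
Iter 2: z = -0.2168 + -0.3437i, |z|^2 = 0.1651
Iter 3: z = -1.0061 + 0.5440i, |z|^2 = 1.3082
Iter 4: z = -0.2187 + -0.6996i, |z|^2 = 0.5373
Iter 5: z = -1.3767 + 0.7011i, |z|^2 = 2.3867
Iter 6: z = 0.4687 + -1.5352i, |z|^2 = 2.5766
Iter 7: z = -3.0722 + -1.0442i, |z|^2 = 10.5288
Escaped at iteration 7

Answer: 7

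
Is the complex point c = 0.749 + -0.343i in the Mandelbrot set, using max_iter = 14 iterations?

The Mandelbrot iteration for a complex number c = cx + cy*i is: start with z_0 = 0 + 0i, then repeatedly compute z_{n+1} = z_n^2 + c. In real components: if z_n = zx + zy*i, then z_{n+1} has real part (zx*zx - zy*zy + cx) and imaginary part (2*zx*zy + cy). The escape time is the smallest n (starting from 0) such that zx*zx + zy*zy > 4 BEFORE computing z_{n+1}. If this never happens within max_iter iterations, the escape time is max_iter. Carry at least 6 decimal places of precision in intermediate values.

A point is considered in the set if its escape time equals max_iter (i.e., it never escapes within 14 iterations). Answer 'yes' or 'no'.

z_0 = 0 + 0i, c = 0.7490 + -0.3430i
Iter 1: z = 0.7490 + -0.3430i, |z|^2 = 0.6786
Iter 2: z = 1.1924 + -0.8568i, |z|^2 = 2.1558
Iter 3: z = 1.4366 + -2.3862i, |z|^2 = 7.7579
Escaped at iteration 3

Answer: no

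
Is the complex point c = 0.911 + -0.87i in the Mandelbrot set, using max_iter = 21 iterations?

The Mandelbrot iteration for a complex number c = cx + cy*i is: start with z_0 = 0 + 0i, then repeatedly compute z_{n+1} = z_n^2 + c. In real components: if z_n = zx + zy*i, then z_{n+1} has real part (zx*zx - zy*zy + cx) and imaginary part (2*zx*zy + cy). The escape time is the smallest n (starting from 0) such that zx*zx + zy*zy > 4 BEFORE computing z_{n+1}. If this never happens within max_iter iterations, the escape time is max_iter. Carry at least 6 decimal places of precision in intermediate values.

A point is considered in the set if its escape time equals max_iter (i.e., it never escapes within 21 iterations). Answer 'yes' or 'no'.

Answer: no

Derivation:
z_0 = 0 + 0i, c = 0.9110 + -0.8700i
Iter 1: z = 0.9110 + -0.8700i, |z|^2 = 1.5868
Iter 2: z = 0.9840 + -2.4551i, |z|^2 = 6.9960
Escaped at iteration 2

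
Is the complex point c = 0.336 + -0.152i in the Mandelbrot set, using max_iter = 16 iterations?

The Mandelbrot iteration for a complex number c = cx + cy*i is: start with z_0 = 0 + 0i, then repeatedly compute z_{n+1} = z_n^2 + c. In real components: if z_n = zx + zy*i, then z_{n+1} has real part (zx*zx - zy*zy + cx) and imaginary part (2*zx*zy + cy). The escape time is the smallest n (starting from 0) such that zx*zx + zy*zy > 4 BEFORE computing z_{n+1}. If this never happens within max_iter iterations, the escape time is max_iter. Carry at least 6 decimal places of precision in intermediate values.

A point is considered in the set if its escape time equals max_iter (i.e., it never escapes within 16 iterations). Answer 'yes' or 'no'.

Answer: yes

Derivation:
z_0 = 0 + 0i, c = 0.3360 + -0.1520i
Iter 1: z = 0.3360 + -0.1520i, |z|^2 = 0.1360
Iter 2: z = 0.4258 + -0.2541i, |z|^2 = 0.2459
Iter 3: z = 0.4527 + -0.3684i, |z|^2 = 0.3407
Iter 4: z = 0.4052 + -0.4856i, |z|^2 = 0.4000
Iter 5: z = 0.2644 + -0.5455i, |z|^2 = 0.3675
Iter 6: z = 0.1083 + -0.4405i, |z|^2 = 0.2058
Iter 7: z = 0.1537 + -0.2474i, |z|^2 = 0.0848
Iter 8: z = 0.2984 + -0.2281i, |z|^2 = 0.1411
Iter 9: z = 0.3730 + -0.2881i, |z|^2 = 0.2222
Iter 10: z = 0.3921 + -0.3670i, |z|^2 = 0.2884
Iter 11: z = 0.3551 + -0.4398i, |z|^2 = 0.3195
Iter 12: z = 0.2687 + -0.4644i, |z|^2 = 0.2878
Iter 13: z = 0.1926 + -0.4015i, |z|^2 = 0.1983
Iter 14: z = 0.2118 + -0.3066i, |z|^2 = 0.1389
Iter 15: z = 0.2868 + -0.2819i, |z|^2 = 0.1618
Did not escape in 16 iterations → in set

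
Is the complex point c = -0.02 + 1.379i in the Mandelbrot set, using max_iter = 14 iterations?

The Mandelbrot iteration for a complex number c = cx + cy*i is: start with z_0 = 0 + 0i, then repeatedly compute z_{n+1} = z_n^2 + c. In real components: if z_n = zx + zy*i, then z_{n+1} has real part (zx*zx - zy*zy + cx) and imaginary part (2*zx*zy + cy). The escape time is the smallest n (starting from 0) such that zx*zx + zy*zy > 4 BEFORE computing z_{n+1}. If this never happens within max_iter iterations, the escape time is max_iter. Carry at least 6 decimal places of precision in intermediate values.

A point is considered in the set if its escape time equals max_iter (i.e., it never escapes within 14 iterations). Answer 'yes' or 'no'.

z_0 = 0 + 0i, c = -0.0200 + 1.3790i
Iter 1: z = -0.0200 + 1.3790i, |z|^2 = 1.9020
Iter 2: z = -1.9212 + 1.3238i, |z|^2 = 5.4437
Escaped at iteration 2

Answer: no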